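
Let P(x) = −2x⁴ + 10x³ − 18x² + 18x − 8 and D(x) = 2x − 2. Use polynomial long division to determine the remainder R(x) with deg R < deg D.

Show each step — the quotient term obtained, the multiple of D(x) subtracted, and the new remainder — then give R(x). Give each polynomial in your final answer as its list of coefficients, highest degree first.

R = [0]

Step 1: lead(−2x⁴ + 10x³ − 18x² + 18x − 8) ÷ lead(D) = −2x⁴ ÷ 2x = −x³. Subtract (−x³)·D = −2x⁴ + 2x³. Remainder: 8x³ − 18x² + 18x − 8.
Step 2: lead(8x³ − 18x² + 18x − 8) ÷ lead(D) = 8x³ ÷ 2x = 4x². Subtract (4x²)·D = 8x³ − 8x². Remainder: −10x² + 18x − 8.
Step 3: lead(−10x² + 18x − 8) ÷ lead(D) = −10x² ÷ 2x = −5x. Subtract (−5x)·D = −10x² + 10x. Remainder: 8x − 8.
Step 4: lead(8x − 8) ÷ lead(D) = 8x ÷ 2x = 4. Subtract (4)·D = 8x − 8. Remainder: 0.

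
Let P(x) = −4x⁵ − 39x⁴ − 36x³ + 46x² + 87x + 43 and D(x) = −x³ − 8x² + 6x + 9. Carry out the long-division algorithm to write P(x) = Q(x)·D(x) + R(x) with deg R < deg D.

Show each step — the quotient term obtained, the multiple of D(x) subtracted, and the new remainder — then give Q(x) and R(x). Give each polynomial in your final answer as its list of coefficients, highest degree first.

Step 1: lead(−4x⁵ − 39x⁴ − 36x³ + 46x² + 87x + 43) ÷ lead(D) = −4x⁵ ÷ −x³ = 4x². Subtract (4x²)·D = −4x⁵ − 32x⁴ + 24x³ + 36x². Remainder: −7x⁴ − 60x³ + 10x² + 87x + 43.
Step 2: lead(−7x⁴ − 60x³ + 10x² + 87x + 43) ÷ lead(D) = −7x⁴ ÷ −x³ = 7x. Subtract (7x)·D = −7x⁴ − 56x³ + 42x² + 63x. Remainder: −4x³ − 32x² + 24x + 43.
Step 3: lead(−4x³ − 32x² + 24x + 43) ÷ lead(D) = −4x³ ÷ −x³ = 4. Subtract (4)·D = −4x³ − 32x² + 24x + 36. Remainder: 7.

Q = [4, 7, 4]; R = [7]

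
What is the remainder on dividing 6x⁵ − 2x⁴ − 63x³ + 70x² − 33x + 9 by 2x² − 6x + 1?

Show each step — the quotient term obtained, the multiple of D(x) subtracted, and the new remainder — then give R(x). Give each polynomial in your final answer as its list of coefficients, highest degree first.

R = [5]

Step 1: lead(6x⁵ − 2x⁴ − 63x³ + 70x² − 33x + 9) ÷ lead(D) = 6x⁵ ÷ 2x² = 3x³. Subtract (3x³)·D = 6x⁵ − 18x⁴ + 3x³. Remainder: 16x⁴ − 66x³ + 70x² − 33x + 9.
Step 2: lead(16x⁴ − 66x³ + 70x² − 33x + 9) ÷ lead(D) = 16x⁴ ÷ 2x² = 8x². Subtract (8x²)·D = 16x⁴ − 48x³ + 8x². Remainder: −18x³ + 62x² − 33x + 9.
Step 3: lead(−18x³ + 62x² − 33x + 9) ÷ lead(D) = −18x³ ÷ 2x² = −9x. Subtract (−9x)·D = −18x³ + 54x² − 9x. Remainder: 8x² − 24x + 9.
Step 4: lead(8x² − 24x + 9) ÷ lead(D) = 8x² ÷ 2x² = 4. Subtract (4)·D = 8x² − 24x + 4. Remainder: 5.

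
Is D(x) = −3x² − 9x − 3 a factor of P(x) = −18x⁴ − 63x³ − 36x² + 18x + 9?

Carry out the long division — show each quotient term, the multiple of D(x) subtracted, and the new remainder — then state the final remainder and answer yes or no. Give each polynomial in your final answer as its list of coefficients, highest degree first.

Step 1: lead(−18x⁴ − 63x³ − 36x² + 18x + 9) ÷ lead(D) = −18x⁴ ÷ −3x² = 6x². Subtract (6x²)·D = −18x⁴ − 54x³ − 18x². Remainder: −9x³ − 18x² + 18x + 9.
Step 2: lead(−9x³ − 18x² + 18x + 9) ÷ lead(D) = −9x³ ÷ −3x² = 3x. Subtract (3x)·D = −9x³ − 27x² − 9x. Remainder: 9x² + 27x + 9.
Step 3: lead(9x² + 27x + 9) ÷ lead(D) = 9x² ÷ −3x² = −3. Subtract (−3)·D = 9x² + 27x + 9. Remainder: 0.

R = [0], so D(x) is a factor of P(x). yes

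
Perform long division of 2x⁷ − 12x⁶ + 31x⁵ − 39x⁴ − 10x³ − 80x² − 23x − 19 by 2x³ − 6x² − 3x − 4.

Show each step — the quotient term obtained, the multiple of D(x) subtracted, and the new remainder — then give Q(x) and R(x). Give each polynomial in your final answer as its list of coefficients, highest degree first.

Step 1: lead(2x⁷ − 12x⁶ + 31x⁵ − 39x⁴ − 10x³ − 80x² − 23x − 19) ÷ lead(D) = 2x⁷ ÷ 2x³ = x⁴. Subtract (x⁴)·D = 2x⁷ − 6x⁶ − 3x⁵ − 4x⁴. Remainder: −6x⁶ + 34x⁵ − 35x⁴ − 10x³ − 80x² − 23x − 19.
Step 2: lead(−6x⁶ + 34x⁵ − 35x⁴ − 10x³ − 80x² − 23x − 19) ÷ lead(D) = −6x⁶ ÷ 2x³ = −3x³. Subtract (−3x³)·D = −6x⁶ + 18x⁵ + 9x⁴ + 12x³. Remainder: 16x⁵ − 44x⁴ − 22x³ − 80x² − 23x − 19.
Step 3: lead(16x⁵ − 44x⁴ − 22x³ − 80x² − 23x − 19) ÷ lead(D) = 16x⁵ ÷ 2x³ = 8x². Subtract (8x²)·D = 16x⁵ − 48x⁴ − 24x³ − 32x². Remainder: 4x⁴ + 2x³ − 48x² − 23x − 19.
Step 4: lead(4x⁴ + 2x³ − 48x² − 23x − 19) ÷ lead(D) = 4x⁴ ÷ 2x³ = 2x. Subtract (2x)·D = 4x⁴ − 12x³ − 6x² − 8x. Remainder: 14x³ − 42x² − 15x − 19.
Step 5: lead(14x³ − 42x² − 15x − 19) ÷ lead(D) = 14x³ ÷ 2x³ = 7. Subtract (7)·D = 14x³ − 42x² − 21x − 28. Remainder: 6x + 9.

Q = [1, -3, 8, 2, 7]; R = [6, 9]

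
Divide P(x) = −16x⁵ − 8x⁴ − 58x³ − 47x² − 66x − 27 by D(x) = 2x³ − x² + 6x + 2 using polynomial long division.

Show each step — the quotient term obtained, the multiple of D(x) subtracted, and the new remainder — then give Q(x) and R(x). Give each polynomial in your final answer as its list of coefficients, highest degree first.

Step 1: lead(−16x⁵ − 8x⁴ − 58x³ − 47x² − 66x − 27) ÷ lead(D) = −16x⁵ ÷ 2x³ = −8x². Subtract (−8x²)·D = −16x⁵ + 8x⁴ − 48x³ − 16x². Remainder: −16x⁴ − 10x³ − 31x² − 66x − 27.
Step 2: lead(−16x⁴ − 10x³ − 31x² − 66x − 27) ÷ lead(D) = −16x⁴ ÷ 2x³ = −8x. Subtract (−8x)·D = −16x⁴ + 8x³ − 48x² − 16x. Remainder: −18x³ + 17x² − 50x − 27.
Step 3: lead(−18x³ + 17x² − 50x − 27) ÷ lead(D) = −18x³ ÷ 2x³ = −9. Subtract (−9)·D = −18x³ + 9x² − 54x − 18. Remainder: 8x² + 4x − 9.

Q = [-8, -8, -9]; R = [8, 4, -9]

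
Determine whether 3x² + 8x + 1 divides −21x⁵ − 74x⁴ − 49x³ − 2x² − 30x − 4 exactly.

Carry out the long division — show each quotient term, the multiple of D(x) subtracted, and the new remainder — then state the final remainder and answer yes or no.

R(x) = 0, so D(x) is a factor of P(x). yes

Step 1: lead(−21x⁵ − 74x⁴ − 49x³ − 2x² − 30x − 4) ÷ lead(D) = −21x⁵ ÷ 3x² = −7x³. Subtract (−7x³)·D = −21x⁵ − 56x⁴ − 7x³. Remainder: −18x⁴ − 42x³ − 2x² − 30x − 4.
Step 2: lead(−18x⁴ − 42x³ − 2x² − 30x − 4) ÷ lead(D) = −18x⁴ ÷ 3x² = −6x². Subtract (−6x²)·D = −18x⁴ − 48x³ − 6x². Remainder: 6x³ + 4x² − 30x − 4.
Step 3: lead(6x³ + 4x² − 30x − 4) ÷ lead(D) = 6x³ ÷ 3x² = 2x. Subtract (2x)·D = 6x³ + 16x² + 2x. Remainder: −12x² − 32x − 4.
Step 4: lead(−12x² − 32x − 4) ÷ lead(D) = −12x² ÷ 3x² = −4. Subtract (−4)·D = −12x² − 32x − 4. Remainder: 0.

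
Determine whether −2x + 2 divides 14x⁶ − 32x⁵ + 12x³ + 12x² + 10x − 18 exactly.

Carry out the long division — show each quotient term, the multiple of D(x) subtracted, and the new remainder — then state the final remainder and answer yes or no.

Step 1: lead(14x⁶ − 32x⁵ + 12x³ + 12x² + 10x − 18) ÷ lead(D) = 14x⁶ ÷ −2x = −7x⁵. Subtract (−7x⁵)·D = 14x⁶ − 14x⁵. Remainder: −18x⁵ + 12x³ + 12x² + 10x − 18.
Step 2: lead(−18x⁵ + 12x³ + 12x² + 10x − 18) ÷ lead(D) = −18x⁵ ÷ −2x = 9x⁴. Subtract (9x⁴)·D = −18x⁵ + 18x⁴. Remainder: −18x⁴ + 12x³ + 12x² + 10x − 18.
Step 3: lead(−18x⁴ + 12x³ + 12x² + 10x − 18) ÷ lead(D) = −18x⁴ ÷ −2x = 9x³. Subtract (9x³)·D = −18x⁴ + 18x³. Remainder: −6x³ + 12x² + 10x − 18.
Step 4: lead(−6x³ + 12x² + 10x − 18) ÷ lead(D) = −6x³ ÷ −2x = 3x². Subtract (3x²)·D = −6x³ + 6x². Remainder: 6x² + 10x − 18.
Step 5: lead(6x² + 10x − 18) ÷ lead(D) = 6x² ÷ −2x = −3x. Subtract (−3x)·D = 6x² − 6x. Remainder: 16x − 18.
Step 6: lead(16x − 18) ÷ lead(D) = 16x ÷ −2x = −8. Subtract (−8)·D = 16x − 16. Remainder: −2.

R(x) = −2, so D(x) is not a factor of P(x). no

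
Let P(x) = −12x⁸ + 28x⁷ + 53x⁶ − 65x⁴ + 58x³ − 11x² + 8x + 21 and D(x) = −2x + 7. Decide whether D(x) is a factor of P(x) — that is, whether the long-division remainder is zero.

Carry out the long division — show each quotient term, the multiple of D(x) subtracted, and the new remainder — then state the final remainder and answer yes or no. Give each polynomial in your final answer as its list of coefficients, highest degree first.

Step 1: lead(−12x⁸ + 28x⁷ + 53x⁶ − 65x⁴ + 58x³ − 11x² + 8x + 21) ÷ lead(D) = −12x⁸ ÷ −2x = 6x⁷. Subtract (6x⁷)·D = −12x⁸ + 42x⁷. Remainder: −14x⁷ + 53x⁶ − 65x⁴ + 58x³ − 11x² + 8x + 21.
Step 2: lead(−14x⁷ + 53x⁶ − 65x⁴ + 58x³ − 11x² + 8x + 21) ÷ lead(D) = −14x⁷ ÷ −2x = 7x⁶. Subtract (7x⁶)·D = −14x⁷ + 49x⁶. Remainder: 4x⁶ − 65x⁴ + 58x³ − 11x² + 8x + 21.
Step 3: lead(4x⁶ − 65x⁴ + 58x³ − 11x² + 8x + 21) ÷ lead(D) = 4x⁶ ÷ −2x = −2x⁵. Subtract (−2x⁵)·D = 4x⁶ − 14x⁵. Remainder: 14x⁵ − 65x⁴ + 58x³ − 11x² + 8x + 21.
Step 4: lead(14x⁵ − 65x⁴ + 58x³ − 11x² + 8x + 21) ÷ lead(D) = 14x⁵ ÷ −2x = −7x⁴. Subtract (−7x⁴)·D = 14x⁵ − 49x⁴. Remainder: −16x⁴ + 58x³ − 11x² + 8x + 21.
Step 5: lead(−16x⁴ + 58x³ − 11x² + 8x + 21) ÷ lead(D) = −16x⁴ ÷ −2x = 8x³. Subtract (8x³)·D = −16x⁴ + 56x³. Remainder: 2x³ − 11x² + 8x + 21.
Step 6: lead(2x³ − 11x² + 8x + 21) ÷ lead(D) = 2x³ ÷ −2x = −x². Subtract (−x²)·D = 2x³ − 7x². Remainder: −4x² + 8x + 21.
Step 7: lead(−4x² + 8x + 21) ÷ lead(D) = −4x² ÷ −2x = 2x. Subtract (2x)·D = −4x² + 14x. Remainder: −6x + 21.
Step 8: lead(−6x + 21) ÷ lead(D) = −6x ÷ −2x = 3. Subtract (3)·D = −6x + 21. Remainder: 0.

R = [0], so D(x) is a factor of P(x). yes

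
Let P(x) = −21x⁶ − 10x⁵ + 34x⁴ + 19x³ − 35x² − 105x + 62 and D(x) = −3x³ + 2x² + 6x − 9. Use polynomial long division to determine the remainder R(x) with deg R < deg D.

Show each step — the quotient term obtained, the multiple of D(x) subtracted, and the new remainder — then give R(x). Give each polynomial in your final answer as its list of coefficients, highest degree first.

R = [1, 3, 8]

Step 1: lead(−21x⁶ − 10x⁵ + 34x⁴ + 19x³ − 35x² − 105x + 62) ÷ lead(D) = −21x⁶ ÷ −3x³ = 7x³. Subtract (7x³)·D = −21x⁶ + 14x⁵ + 42x⁴ − 63x³. Remainder: −24x⁵ − 8x⁴ + 82x³ − 35x² − 105x + 62.
Step 2: lead(−24x⁵ − 8x⁴ + 82x³ − 35x² − 105x + 62) ÷ lead(D) = −24x⁵ ÷ −3x³ = 8x². Subtract (8x²)·D = −24x⁵ + 16x⁴ + 48x³ − 72x². Remainder: −24x⁴ + 34x³ + 37x² − 105x + 62.
Step 3: lead(−24x⁴ + 34x³ + 37x² − 105x + 62) ÷ lead(D) = −24x⁴ ÷ −3x³ = 8x. Subtract (8x)·D = −24x⁴ + 16x³ + 48x² − 72x. Remainder: 18x³ − 11x² − 33x + 62.
Step 4: lead(18x³ − 11x² − 33x + 62) ÷ lead(D) = 18x³ ÷ −3x³ = −6. Subtract (−6)·D = 18x³ − 12x² − 36x + 54. Remainder: x² + 3x + 8.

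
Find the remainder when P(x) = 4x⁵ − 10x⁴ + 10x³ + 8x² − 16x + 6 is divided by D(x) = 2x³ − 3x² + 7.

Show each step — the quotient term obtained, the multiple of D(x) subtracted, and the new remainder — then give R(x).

Step 1: lead(4x⁵ − 10x⁴ + 10x³ + 8x² − 16x + 6) ÷ lead(D) = 4x⁵ ÷ 2x³ = 2x². Subtract (2x²)·D = 4x⁵ − 6x⁴ + 14x². Remainder: −4x⁴ + 10x³ − 6x² − 16x + 6.
Step 2: lead(−4x⁴ + 10x³ − 6x² − 16x + 6) ÷ lead(D) = −4x⁴ ÷ 2x³ = −2x. Subtract (−2x)·D = −4x⁴ + 6x³ − 14x. Remainder: 4x³ − 6x² − 2x + 6.
Step 3: lead(4x³ − 6x² − 2x + 6) ÷ lead(D) = 4x³ ÷ 2x³ = 2. Subtract (2)·D = 4x³ − 6x² + 14. Remainder: −2x − 8.

R(x) = −2x − 8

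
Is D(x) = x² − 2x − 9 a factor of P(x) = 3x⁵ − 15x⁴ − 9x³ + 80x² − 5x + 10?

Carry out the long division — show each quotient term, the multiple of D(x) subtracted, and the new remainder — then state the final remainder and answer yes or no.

Step 1: lead(3x⁵ − 15x⁴ − 9x³ + 80x² − 5x + 10) ÷ lead(D) = 3x⁵ ÷ x² = 3x³. Subtract (3x³)·D = 3x⁵ − 6x⁴ − 27x³. Remainder: −9x⁴ + 18x³ + 80x² − 5x + 10.
Step 2: lead(−9x⁴ + 18x³ + 80x² − 5x + 10) ÷ lead(D) = −9x⁴ ÷ x² = −9x². Subtract (−9x²)·D = −9x⁴ + 18x³ + 81x². Remainder: −x² − 5x + 10.
Step 3: lead(−x² − 5x + 10) ÷ lead(D) = −x² ÷ x² = −1. Subtract (−1)·D = −x² + 2x + 9. Remainder: −7x + 1.

R(x) = −7x + 1, so D(x) is not a factor of P(x). no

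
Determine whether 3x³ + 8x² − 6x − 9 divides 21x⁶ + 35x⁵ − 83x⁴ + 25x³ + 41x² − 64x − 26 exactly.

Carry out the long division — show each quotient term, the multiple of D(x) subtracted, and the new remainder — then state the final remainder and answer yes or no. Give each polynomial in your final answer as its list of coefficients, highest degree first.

Step 1: lead(21x⁶ + 35x⁵ − 83x⁴ + 25x³ + 41x² − 64x − 26) ÷ lead(D) = 21x⁶ ÷ 3x³ = 7x³. Subtract (7x³)·D = 21x⁶ + 56x⁵ − 42x⁴ − 63x³. Remainder: −21x⁵ − 41x⁴ + 88x³ + 41x² − 64x − 26.
Step 2: lead(−21x⁵ − 41x⁴ + 88x³ + 41x² − 64x − 26) ÷ lead(D) = −21x⁵ ÷ 3x³ = −7x². Subtract (−7x²)·D = −21x⁵ − 56x⁴ + 42x³ + 63x². Remainder: 15x⁴ + 46x³ − 22x² − 64x − 26.
Step 3: lead(15x⁴ + 46x³ − 22x² − 64x − 26) ÷ lead(D) = 15x⁴ ÷ 3x³ = 5x. Subtract (5x)·D = 15x⁴ + 40x³ − 30x² − 45x. Remainder: 6x³ + 8x² − 19x − 26.
Step 4: lead(6x³ + 8x² − 19x − 26) ÷ lead(D) = 6x³ ÷ 3x³ = 2. Subtract (2)·D = 6x³ + 16x² − 12x − 18. Remainder: −8x² − 7x − 8.

R = [-8, -7, -8], so D(x) is not a factor of P(x). no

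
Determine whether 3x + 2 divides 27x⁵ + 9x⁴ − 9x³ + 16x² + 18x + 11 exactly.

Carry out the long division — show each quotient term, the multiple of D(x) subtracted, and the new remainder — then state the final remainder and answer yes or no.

Step 1: lead(27x⁵ + 9x⁴ − 9x³ + 16x² + 18x + 11) ÷ lead(D) = 27x⁵ ÷ 3x = 9x⁴. Subtract (9x⁴)·D = 27x⁵ + 18x⁴. Remainder: −9x⁴ − 9x³ + 16x² + 18x + 11.
Step 2: lead(−9x⁴ − 9x³ + 16x² + 18x + 11) ÷ lead(D) = −9x⁴ ÷ 3x = −3x³. Subtract (−3x³)·D = −9x⁴ − 6x³. Remainder: −3x³ + 16x² + 18x + 11.
Step 3: lead(−3x³ + 16x² + 18x + 11) ÷ lead(D) = −3x³ ÷ 3x = −x². Subtract (−x²)·D = −3x³ − 2x². Remainder: 18x² + 18x + 11.
Step 4: lead(18x² + 18x + 11) ÷ lead(D) = 18x² ÷ 3x = 6x. Subtract (6x)·D = 18x² + 12x. Remainder: 6x + 11.
Step 5: lead(6x + 11) ÷ lead(D) = 6x ÷ 3x = 2. Subtract (2)·D = 6x + 4. Remainder: 7.

R(x) = 7, so D(x) is not a factor of P(x). no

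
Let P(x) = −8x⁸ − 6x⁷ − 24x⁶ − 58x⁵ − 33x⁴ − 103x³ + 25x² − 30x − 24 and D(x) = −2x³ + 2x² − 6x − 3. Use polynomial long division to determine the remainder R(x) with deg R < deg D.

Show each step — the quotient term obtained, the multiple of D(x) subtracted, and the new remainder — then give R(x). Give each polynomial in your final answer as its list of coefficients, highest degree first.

Step 1: lead(−8x⁸ − 6x⁷ − 24x⁶ − 58x⁵ − 33x⁴ − 103x³ + 25x² − 30x − 24) ÷ lead(D) = −8x⁸ ÷ −2x³ = 4x⁵. Subtract (4x⁵)·D = −8x⁸ + 8x⁷ − 24x⁶ − 12x⁵. Remainder: −14x⁷ − 46x⁵ − 33x⁴ − 103x³ + 25x² − 30x − 24.
Step 2: lead(−14x⁷ − 46x⁵ − 33x⁴ − 103x³ + 25x² − 30x − 24) ÷ lead(D) = −14x⁷ ÷ −2x³ = 7x⁴. Subtract (7x⁴)·D = −14x⁷ + 14x⁶ − 42x⁵ − 21x⁴. Remainder: −14x⁶ − 4x⁵ − 12x⁴ − 103x³ + 25x² − 30x − 24.
Step 3: lead(−14x⁶ − 4x⁵ − 12x⁴ − 103x³ + 25x² − 30x − 24) ÷ lead(D) = −14x⁶ ÷ −2x³ = 7x³. Subtract (7x³)·D = −14x⁶ + 14x⁵ − 42x⁴ − 21x³. Remainder: −18x⁵ + 30x⁴ − 82x³ + 25x² − 30x − 24.
Step 4: lead(−18x⁵ + 30x⁴ − 82x³ + 25x² − 30x − 24) ÷ lead(D) = −18x⁵ ÷ −2x³ = 9x². Subtract (9x²)·D = −18x⁵ + 18x⁴ − 54x³ − 27x². Remainder: 12x⁴ − 28x³ + 52x² − 30x − 24.
Step 5: lead(12x⁴ − 28x³ + 52x² − 30x − 24) ÷ lead(D) = 12x⁴ ÷ −2x³ = −6x. Subtract (−6x)·D = 12x⁴ − 12x³ + 36x² + 18x. Remainder: −16x³ + 16x² − 48x − 24.
Step 6: lead(−16x³ + 16x² − 48x − 24) ÷ lead(D) = −16x³ ÷ −2x³ = 8. Subtract (8)·D = −16x³ + 16x² − 48x − 24. Remainder: 0.

R = [0]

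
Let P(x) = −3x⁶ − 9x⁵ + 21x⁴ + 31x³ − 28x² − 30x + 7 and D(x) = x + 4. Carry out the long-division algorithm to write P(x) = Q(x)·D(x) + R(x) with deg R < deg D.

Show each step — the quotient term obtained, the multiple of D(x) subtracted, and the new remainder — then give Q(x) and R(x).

Step 1: lead(−3x⁶ − 9x⁵ + 21x⁴ + 31x³ − 28x² − 30x + 7) ÷ lead(D) = −3x⁶ ÷ x = −3x⁵. Subtract (−3x⁵)·D = −3x⁶ − 12x⁵. Remainder: 3x⁵ + 21x⁴ + 31x³ − 28x² − 30x + 7.
Step 2: lead(3x⁵ + 21x⁴ + 31x³ − 28x² − 30x + 7) ÷ lead(D) = 3x⁵ ÷ x = 3x⁴. Subtract (3x⁴)·D = 3x⁵ + 12x⁴. Remainder: 9x⁴ + 31x³ − 28x² − 30x + 7.
Step 3: lead(9x⁴ + 31x³ − 28x² − 30x + 7) ÷ lead(D) = 9x⁴ ÷ x = 9x³. Subtract (9x³)·D = 9x⁴ + 36x³. Remainder: −5x³ − 28x² − 30x + 7.
Step 4: lead(−5x³ − 28x² − 30x + 7) ÷ lead(D) = −5x³ ÷ x = −5x². Subtract (−5x²)·D = −5x³ − 20x². Remainder: −8x² − 30x + 7.
Step 5: lead(−8x² − 30x + 7) ÷ lead(D) = −8x² ÷ x = −8x. Subtract (−8x)·D = −8x² − 32x. Remainder: 2x + 7.
Step 6: lead(2x + 7) ÷ lead(D) = 2x ÷ x = 2. Subtract (2)·D = 2x + 8. Remainder: −1.

Q(x) = −3x⁵ + 3x⁴ + 9x³ − 5x² − 8x + 2; R(x) = −1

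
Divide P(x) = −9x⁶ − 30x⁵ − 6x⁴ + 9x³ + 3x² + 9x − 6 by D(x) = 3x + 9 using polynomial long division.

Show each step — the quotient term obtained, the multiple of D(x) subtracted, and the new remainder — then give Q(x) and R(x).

Step 1: lead(−9x⁶ − 30x⁵ − 6x⁴ + 9x³ + 3x² + 9x − 6) ÷ lead(D) = −9x⁶ ÷ 3x = −3x⁵. Subtract (−3x⁵)·D = −9x⁶ − 27x⁵. Remainder: −3x⁵ − 6x⁴ + 9x³ + 3x² + 9x − 6.
Step 2: lead(−3x⁵ − 6x⁴ + 9x³ + 3x² + 9x − 6) ÷ lead(D) = −3x⁵ ÷ 3x = −x⁴. Subtract (−x⁴)·D = −3x⁵ − 9x⁴. Remainder: 3x⁴ + 9x³ + 3x² + 9x − 6.
Step 3: lead(3x⁴ + 9x³ + 3x² + 9x − 6) ÷ lead(D) = 3x⁴ ÷ 3x = x³. Subtract (x³)·D = 3x⁴ + 9x³. Remainder: 3x² + 9x − 6.
Step 4: lead(3x² + 9x − 6) ÷ lead(D) = 3x² ÷ 3x = x. Subtract (x)·D = 3x² + 9x. Remainder: −6.

Q(x) = −3x⁵ − x⁴ + x³ + x; R(x) = −6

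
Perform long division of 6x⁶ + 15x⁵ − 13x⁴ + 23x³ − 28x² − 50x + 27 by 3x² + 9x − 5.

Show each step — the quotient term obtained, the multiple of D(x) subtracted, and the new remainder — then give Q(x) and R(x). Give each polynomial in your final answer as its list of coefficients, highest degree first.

Step 1: lead(6x⁶ + 15x⁵ − 13x⁴ + 23x³ − 28x² − 50x + 27) ÷ lead(D) = 6x⁶ ÷ 3x² = 2x⁴. Subtract (2x⁴)·D = 6x⁶ + 18x⁵ − 10x⁴. Remainder: −3x⁵ − 3x⁴ + 23x³ − 28x² − 50x + 27.
Step 2: lead(−3x⁵ − 3x⁴ + 23x³ − 28x² − 50x + 27) ÷ lead(D) = −3x⁵ ÷ 3x² = −x³. Subtract (−x³)·D = −3x⁵ − 9x⁴ + 5x³. Remainder: 6x⁴ + 18x³ − 28x² − 50x + 27.
Step 3: lead(6x⁴ + 18x³ − 28x² − 50x + 27) ÷ lead(D) = 6x⁴ ÷ 3x² = 2x². Subtract (2x²)·D = 6x⁴ + 18x³ − 10x². Remainder: −18x² − 50x + 27.
Step 4: lead(−18x² − 50x + 27) ÷ lead(D) = −18x² ÷ 3x² = −6. Subtract (−6)·D = −18x² − 54x + 30. Remainder: 4x − 3.

Q = [2, -1, 2, 0, -6]; R = [4, -3]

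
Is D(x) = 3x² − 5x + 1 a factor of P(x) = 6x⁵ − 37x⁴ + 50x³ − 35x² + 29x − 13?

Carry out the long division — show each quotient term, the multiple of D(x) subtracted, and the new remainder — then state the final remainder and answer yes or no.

R(x) = −7x − 6, so D(x) is not a factor of P(x). no

Step 1: lead(6x⁵ − 37x⁴ + 50x³ − 35x² + 29x − 13) ÷ lead(D) = 6x⁵ ÷ 3x² = 2x³. Subtract (2x³)·D = 6x⁵ − 10x⁴ + 2x³. Remainder: −27x⁴ + 48x³ − 35x² + 29x − 13.
Step 2: lead(−27x⁴ + 48x³ − 35x² + 29x − 13) ÷ lead(D) = −27x⁴ ÷ 3x² = −9x². Subtract (−9x²)·D = −27x⁴ + 45x³ − 9x². Remainder: 3x³ − 26x² + 29x − 13.
Step 3: lead(3x³ − 26x² + 29x − 13) ÷ lead(D) = 3x³ ÷ 3x² = x. Subtract (x)·D = 3x³ − 5x² + x. Remainder: −21x² + 28x − 13.
Step 4: lead(−21x² + 28x − 13) ÷ lead(D) = −21x² ÷ 3x² = −7. Subtract (−7)·D = −21x² + 35x − 7. Remainder: −7x − 6.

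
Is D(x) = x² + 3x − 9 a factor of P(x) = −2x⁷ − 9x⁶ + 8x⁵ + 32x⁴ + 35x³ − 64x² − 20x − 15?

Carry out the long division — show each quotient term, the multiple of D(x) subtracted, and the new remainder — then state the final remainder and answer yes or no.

R(x) = −8x + 3, so D(x) is not a factor of P(x). no

Step 1: lead(−2x⁷ − 9x⁶ + 8x⁵ + 32x⁴ + 35x³ − 64x² − 20x − 15) ÷ lead(D) = −2x⁷ ÷ x² = −2x⁵. Subtract (−2x⁵)·D = −2x⁷ − 6x⁶ + 18x⁵. Remainder: −3x⁶ − 10x⁵ + 32x⁴ + 35x³ − 64x² − 20x − 15.
Step 2: lead(−3x⁶ − 10x⁵ + 32x⁴ + 35x³ − 64x² − 20x − 15) ÷ lead(D) = −3x⁶ ÷ x² = −3x⁴. Subtract (−3x⁴)·D = −3x⁶ − 9x⁵ + 27x⁴. Remainder: −x⁵ + 5x⁴ + 35x³ − 64x² − 20x − 15.
Step 3: lead(−x⁵ + 5x⁴ + 35x³ − 64x² − 20x − 15) ÷ lead(D) = −x⁵ ÷ x² = −x³. Subtract (−x³)·D = −x⁵ − 3x⁴ + 9x³. Remainder: 8x⁴ + 26x³ − 64x² − 20x − 15.
Step 4: lead(8x⁴ + 26x³ − 64x² − 20x − 15) ÷ lead(D) = 8x⁴ ÷ x² = 8x². Subtract (8x²)·D = 8x⁴ + 24x³ − 72x². Remainder: 2x³ + 8x² − 20x − 15.
Step 5: lead(2x³ + 8x² − 20x − 15) ÷ lead(D) = 2x³ ÷ x² = 2x. Subtract (2x)·D = 2x³ + 6x² − 18x. Remainder: 2x² − 2x − 15.
Step 6: lead(2x² − 2x − 15) ÷ lead(D) = 2x² ÷ x² = 2. Subtract (2)·D = 2x² + 6x − 18. Remainder: −8x + 3.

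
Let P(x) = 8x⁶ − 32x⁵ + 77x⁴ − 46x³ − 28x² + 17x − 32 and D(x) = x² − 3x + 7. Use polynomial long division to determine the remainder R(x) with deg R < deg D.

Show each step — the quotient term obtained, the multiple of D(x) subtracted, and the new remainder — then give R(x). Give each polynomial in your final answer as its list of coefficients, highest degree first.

R = [-2, -4]

Step 1: lead(8x⁶ − 32x⁵ + 77x⁴ − 46x³ − 28x² + 17x − 32) ÷ lead(D) = 8x⁶ ÷ x² = 8x⁴. Subtract (8x⁴)·D = 8x⁶ − 24x⁵ + 56x⁴. Remainder: −8x⁵ + 21x⁴ − 46x³ − 28x² + 17x − 32.
Step 2: lead(−8x⁵ + 21x⁴ − 46x³ − 28x² + 17x − 32) ÷ lead(D) = −8x⁵ ÷ x² = −8x³. Subtract (−8x³)·D = −8x⁵ + 24x⁴ − 56x³. Remainder: −3x⁴ + 10x³ − 28x² + 17x − 32.
Step 3: lead(−3x⁴ + 10x³ − 28x² + 17x − 32) ÷ lead(D) = −3x⁴ ÷ x² = −3x². Subtract (−3x²)·D = −3x⁴ + 9x³ − 21x². Remainder: x³ − 7x² + 17x − 32.
Step 4: lead(x³ − 7x² + 17x − 32) ÷ lead(D) = x³ ÷ x² = x. Subtract (x)·D = x³ − 3x² + 7x. Remainder: −4x² + 10x − 32.
Step 5: lead(−4x² + 10x − 32) ÷ lead(D) = −4x² ÷ x² = −4. Subtract (−4)·D = −4x² + 12x − 28. Remainder: −2x − 4.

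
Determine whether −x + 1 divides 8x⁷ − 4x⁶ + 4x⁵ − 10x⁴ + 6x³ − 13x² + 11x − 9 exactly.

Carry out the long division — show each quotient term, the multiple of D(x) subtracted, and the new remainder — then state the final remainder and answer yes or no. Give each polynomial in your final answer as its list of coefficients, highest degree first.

Step 1: lead(8x⁷ − 4x⁶ + 4x⁵ − 10x⁴ + 6x³ − 13x² + 11x − 9) ÷ lead(D) = 8x⁷ ÷ −x = −8x⁶. Subtract (−8x⁶)·D = 8x⁷ − 8x⁶. Remainder: 4x⁶ + 4x⁵ − 10x⁴ + 6x³ − 13x² + 11x − 9.
Step 2: lead(4x⁶ + 4x⁵ − 10x⁴ + 6x³ − 13x² + 11x − 9) ÷ lead(D) = 4x⁶ ÷ −x = −4x⁵. Subtract (−4x⁵)·D = 4x⁶ − 4x⁵. Remainder: 8x⁵ − 10x⁴ + 6x³ − 13x² + 11x − 9.
Step 3: lead(8x⁵ − 10x⁴ + 6x³ − 13x² + 11x − 9) ÷ lead(D) = 8x⁵ ÷ −x = −8x⁴. Subtract (−8x⁴)·D = 8x⁵ − 8x⁴. Remainder: −2x⁴ + 6x³ − 13x² + 11x − 9.
Step 4: lead(−2x⁴ + 6x³ − 13x² + 11x − 9) ÷ lead(D) = −2x⁴ ÷ −x = 2x³. Subtract (2x³)·D = −2x⁴ + 2x³. Remainder: 4x³ − 13x² + 11x − 9.
Step 5: lead(4x³ − 13x² + 11x − 9) ÷ lead(D) = 4x³ ÷ −x = −4x². Subtract (−4x²)·D = 4x³ − 4x². Remainder: −9x² + 11x − 9.
Step 6: lead(−9x² + 11x − 9) ÷ lead(D) = −9x² ÷ −x = 9x. Subtract (9x)·D = −9x² + 9x. Remainder: 2x − 9.
Step 7: lead(2x − 9) ÷ lead(D) = 2x ÷ −x = −2. Subtract (−2)·D = 2x − 2. Remainder: −7.

R = [-7], so D(x) is not a factor of P(x). no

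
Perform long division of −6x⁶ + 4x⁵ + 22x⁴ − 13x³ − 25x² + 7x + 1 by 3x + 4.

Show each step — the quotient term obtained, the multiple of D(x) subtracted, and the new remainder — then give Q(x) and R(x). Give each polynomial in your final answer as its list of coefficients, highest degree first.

Q = [-2, 4, 2, -7, 1, 1]; R = [-3]

Step 1: lead(−6x⁶ + 4x⁵ + 22x⁴ − 13x³ − 25x² + 7x + 1) ÷ lead(D) = −6x⁶ ÷ 3x = −2x⁵. Subtract (−2x⁵)·D = −6x⁶ − 8x⁵. Remainder: 12x⁵ + 22x⁴ − 13x³ − 25x² + 7x + 1.
Step 2: lead(12x⁵ + 22x⁴ − 13x³ − 25x² + 7x + 1) ÷ lead(D) = 12x⁵ ÷ 3x = 4x⁴. Subtract (4x⁴)·D = 12x⁵ + 16x⁴. Remainder: 6x⁴ − 13x³ − 25x² + 7x + 1.
Step 3: lead(6x⁴ − 13x³ − 25x² + 7x + 1) ÷ lead(D) = 6x⁴ ÷ 3x = 2x³. Subtract (2x³)·D = 6x⁴ + 8x³. Remainder: −21x³ − 25x² + 7x + 1.
Step 4: lead(−21x³ − 25x² + 7x + 1) ÷ lead(D) = −21x³ ÷ 3x = −7x². Subtract (−7x²)·D = −21x³ − 28x². Remainder: 3x² + 7x + 1.
Step 5: lead(3x² + 7x + 1) ÷ lead(D) = 3x² ÷ 3x = x. Subtract (x)·D = 3x² + 4x. Remainder: 3x + 1.
Step 6: lead(3x + 1) ÷ lead(D) = 3x ÷ 3x = 1. Subtract (1)·D = 3x + 4. Remainder: −3.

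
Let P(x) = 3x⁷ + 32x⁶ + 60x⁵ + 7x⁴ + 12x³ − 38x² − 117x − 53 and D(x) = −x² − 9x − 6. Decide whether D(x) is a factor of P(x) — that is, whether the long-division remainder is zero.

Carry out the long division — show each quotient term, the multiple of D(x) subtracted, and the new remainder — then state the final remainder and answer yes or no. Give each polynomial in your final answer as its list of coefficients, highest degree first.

R = [-9, -5], so D(x) is not a factor of P(x). no

Step 1: lead(3x⁷ + 32x⁶ + 60x⁵ + 7x⁴ + 12x³ − 38x² − 117x − 53) ÷ lead(D) = 3x⁷ ÷ −x² = −3x⁵. Subtract (−3x⁵)·D = 3x⁷ + 27x⁶ + 18x⁵. Remainder: 5x⁶ + 42x⁵ + 7x⁴ + 12x³ − 38x² − 117x − 53.
Step 2: lead(5x⁶ + 42x⁵ + 7x⁴ + 12x³ − 38x² − 117x − 53) ÷ lead(D) = 5x⁶ ÷ −x² = −5x⁴. Subtract (−5x⁴)·D = 5x⁶ + 45x⁵ + 30x⁴. Remainder: −3x⁵ − 23x⁴ + 12x³ − 38x² − 117x − 53.
Step 3: lead(−3x⁵ − 23x⁴ + 12x³ − 38x² − 117x − 53) ÷ lead(D) = −3x⁵ ÷ −x² = 3x³. Subtract (3x³)·D = −3x⁵ − 27x⁴ − 18x³. Remainder: 4x⁴ + 30x³ − 38x² − 117x − 53.
Step 4: lead(4x⁴ + 30x³ − 38x² − 117x − 53) ÷ lead(D) = 4x⁴ ÷ −x² = −4x². Subtract (−4x²)·D = 4x⁴ + 36x³ + 24x². Remainder: −6x³ − 62x² − 117x − 53.
Step 5: lead(−6x³ − 62x² − 117x − 53) ÷ lead(D) = −6x³ ÷ −x² = 6x. Subtract (6x)·D = −6x³ − 54x² − 36x. Remainder: −8x² − 81x − 53.
Step 6: lead(−8x² − 81x − 53) ÷ lead(D) = −8x² ÷ −x² = 8. Subtract (8)·D = −8x² − 72x − 48. Remainder: −9x − 5.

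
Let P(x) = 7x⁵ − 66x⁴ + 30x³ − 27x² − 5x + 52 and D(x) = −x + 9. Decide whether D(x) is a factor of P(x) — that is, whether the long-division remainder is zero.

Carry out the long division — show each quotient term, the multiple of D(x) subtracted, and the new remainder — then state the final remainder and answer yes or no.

Step 1: lead(7x⁵ − 66x⁴ + 30x³ − 27x² − 5x + 52) ÷ lead(D) = 7x⁵ ÷ −x = −7x⁴. Subtract (−7x⁴)·D = 7x⁵ − 63x⁴. Remainder: −3x⁴ + 30x³ − 27x² − 5x + 52.
Step 2: lead(−3x⁴ + 30x³ − 27x² − 5x + 52) ÷ lead(D) = −3x⁴ ÷ −x = 3x³. Subtract (3x³)·D = −3x⁴ + 27x³. Remainder: 3x³ − 27x² − 5x + 52.
Step 3: lead(3x³ − 27x² − 5x + 52) ÷ lead(D) = 3x³ ÷ −x = −3x². Subtract (−3x²)·D = 3x³ − 27x². Remainder: −5x + 52.
Step 4: lead(−5x + 52) ÷ lead(D) = −5x ÷ −x = 5. Subtract (5)·D = −5x + 45. Remainder: 7.

R(x) = 7, so D(x) is not a factor of P(x). no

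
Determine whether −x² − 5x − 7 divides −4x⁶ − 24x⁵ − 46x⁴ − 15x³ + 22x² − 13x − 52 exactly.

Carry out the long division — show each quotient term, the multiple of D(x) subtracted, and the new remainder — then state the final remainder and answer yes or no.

R(x) = x − 3, so D(x) is not a factor of P(x). no

Step 1: lead(−4x⁶ − 24x⁵ − 46x⁴ − 15x³ + 22x² − 13x − 52) ÷ lead(D) = −4x⁶ ÷ −x² = 4x⁴. Subtract (4x⁴)·D = −4x⁶ − 20x⁵ − 28x⁴. Remainder: −4x⁵ − 18x⁴ − 15x³ + 22x² − 13x − 52.
Step 2: lead(−4x⁵ − 18x⁴ − 15x³ + 22x² − 13x − 52) ÷ lead(D) = −4x⁵ ÷ −x² = 4x³. Subtract (4x³)·D = −4x⁵ − 20x⁴ − 28x³. Remainder: 2x⁴ + 13x³ + 22x² − 13x − 52.
Step 3: lead(2x⁴ + 13x³ + 22x² − 13x − 52) ÷ lead(D) = 2x⁴ ÷ −x² = −2x². Subtract (−2x²)·D = 2x⁴ + 10x³ + 14x². Remainder: 3x³ + 8x² − 13x − 52.
Step 4: lead(3x³ + 8x² − 13x − 52) ÷ lead(D) = 3x³ ÷ −x² = −3x. Subtract (−3x)·D = 3x³ + 15x² + 21x. Remainder: −7x² − 34x − 52.
Step 5: lead(−7x² − 34x − 52) ÷ lead(D) = −7x² ÷ −x² = 7. Subtract (7)·D = −7x² − 35x − 49. Remainder: x − 3.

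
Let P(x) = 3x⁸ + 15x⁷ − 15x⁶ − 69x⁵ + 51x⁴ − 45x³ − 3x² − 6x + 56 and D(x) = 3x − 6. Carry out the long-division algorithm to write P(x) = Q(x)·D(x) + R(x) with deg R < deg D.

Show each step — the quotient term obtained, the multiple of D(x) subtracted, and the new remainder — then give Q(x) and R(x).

Q(x) = x⁷ + 7x⁶ + 9x⁵ − 5x⁴ + 7x³ − x² − 3x − 8; R(x) = 8

Step 1: lead(3x⁸ + 15x⁷ − 15x⁶ − 69x⁵ + 51x⁴ − 45x³ − 3x² − 6x + 56) ÷ lead(D) = 3x⁸ ÷ 3x = x⁷. Subtract (x⁷)·D = 3x⁸ − 6x⁷. Remainder: 21x⁷ − 15x⁶ − 69x⁵ + 51x⁴ − 45x³ − 3x² − 6x + 56.
Step 2: lead(21x⁷ − 15x⁶ − 69x⁵ + 51x⁴ − 45x³ − 3x² − 6x + 56) ÷ lead(D) = 21x⁷ ÷ 3x = 7x⁶. Subtract (7x⁶)·D = 21x⁷ − 42x⁶. Remainder: 27x⁶ − 69x⁵ + 51x⁴ − 45x³ − 3x² − 6x + 56.
Step 3: lead(27x⁶ − 69x⁵ + 51x⁴ − 45x³ − 3x² − 6x + 56) ÷ lead(D) = 27x⁶ ÷ 3x = 9x⁵. Subtract (9x⁵)·D = 27x⁶ − 54x⁵. Remainder: −15x⁵ + 51x⁴ − 45x³ − 3x² − 6x + 56.
Step 4: lead(−15x⁵ + 51x⁴ − 45x³ − 3x² − 6x + 56) ÷ lead(D) = −15x⁵ ÷ 3x = −5x⁴. Subtract (−5x⁴)·D = −15x⁵ + 30x⁴. Remainder: 21x⁴ − 45x³ − 3x² − 6x + 56.
Step 5: lead(21x⁴ − 45x³ − 3x² − 6x + 56) ÷ lead(D) = 21x⁴ ÷ 3x = 7x³. Subtract (7x³)·D = 21x⁴ − 42x³. Remainder: −3x³ − 3x² − 6x + 56.
Step 6: lead(−3x³ − 3x² − 6x + 56) ÷ lead(D) = −3x³ ÷ 3x = −x². Subtract (−x²)·D = −3x³ + 6x². Remainder: −9x² − 6x + 56.
Step 7: lead(−9x² − 6x + 56) ÷ lead(D) = −9x² ÷ 3x = −3x. Subtract (−3x)·D = −9x² + 18x. Remainder: −24x + 56.
Step 8: lead(−24x + 56) ÷ lead(D) = −24x ÷ 3x = −8. Subtract (−8)·D = −24x + 48. Remainder: 8.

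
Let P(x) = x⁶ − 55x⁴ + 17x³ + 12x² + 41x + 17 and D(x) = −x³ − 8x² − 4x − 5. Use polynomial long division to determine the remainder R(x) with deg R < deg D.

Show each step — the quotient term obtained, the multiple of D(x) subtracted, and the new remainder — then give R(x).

Step 1: lead(x⁶ − 55x⁴ + 17x³ + 12x² + 41x + 17) ÷ lead(D) = x⁶ ÷ −x³ = −x³. Subtract (−x³)·D = x⁶ + 8x⁵ + 4x⁴ + 5x³. Remainder: −8x⁵ − 59x⁴ + 12x³ + 12x² + 41x + 17.
Step 2: lead(−8x⁵ − 59x⁴ + 12x³ + 12x² + 41x + 17) ÷ lead(D) = −8x⁵ ÷ −x³ = 8x². Subtract (8x²)·D = −8x⁵ − 64x⁴ − 32x³ − 40x². Remainder: 5x⁴ + 44x³ + 52x² + 41x + 17.
Step 3: lead(5x⁴ + 44x³ + 52x² + 41x + 17) ÷ lead(D) = 5x⁴ ÷ −x³ = −5x. Subtract (−5x)·D = 5x⁴ + 40x³ + 20x² + 25x. Remainder: 4x³ + 32x² + 16x + 17.
Step 4: lead(4x³ + 32x² + 16x + 17) ÷ lead(D) = 4x³ ÷ −x³ = −4. Subtract (−4)·D = 4x³ + 32x² + 16x + 20. Remainder: −3.

R(x) = −3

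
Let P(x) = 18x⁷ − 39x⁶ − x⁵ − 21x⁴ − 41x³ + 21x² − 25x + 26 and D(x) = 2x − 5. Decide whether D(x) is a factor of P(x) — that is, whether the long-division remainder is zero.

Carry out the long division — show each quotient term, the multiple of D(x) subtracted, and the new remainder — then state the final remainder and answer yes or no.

Step 1: lead(18x⁷ − 39x⁶ − x⁵ − 21x⁴ − 41x³ + 21x² − 25x + 26) ÷ lead(D) = 18x⁷ ÷ 2x = 9x⁶. Subtract (9x⁶)·D = 18x⁷ − 45x⁶. Remainder: 6x⁶ − x⁵ − 21x⁴ − 41x³ + 21x² − 25x + 26.
Step 2: lead(6x⁶ − x⁵ − 21x⁴ − 41x³ + 21x² − 25x + 26) ÷ lead(D) = 6x⁶ ÷ 2x = 3x⁵. Subtract (3x⁵)·D = 6x⁶ − 15x⁵. Remainder: 14x⁵ − 21x⁴ − 41x³ + 21x² − 25x + 26.
Step 3: lead(14x⁵ − 21x⁴ − 41x³ + 21x² − 25x + 26) ÷ lead(D) = 14x⁵ ÷ 2x = 7x⁴. Subtract (7x⁴)·D = 14x⁵ − 35x⁴. Remainder: 14x⁴ − 41x³ + 21x² − 25x + 26.
Step 4: lead(14x⁴ − 41x³ + 21x² − 25x + 26) ÷ lead(D) = 14x⁴ ÷ 2x = 7x³. Subtract (7x³)·D = 14x⁴ − 35x³. Remainder: −6x³ + 21x² − 25x + 26.
Step 5: lead(−6x³ + 21x² − 25x + 26) ÷ lead(D) = −6x³ ÷ 2x = −3x². Subtract (−3x²)·D = −6x³ + 15x². Remainder: 6x² − 25x + 26.
Step 6: lead(6x² − 25x + 26) ÷ lead(D) = 6x² ÷ 2x = 3x. Subtract (3x)·D = 6x² − 15x. Remainder: −10x + 26.
Step 7: lead(−10x + 26) ÷ lead(D) = −10x ÷ 2x = −5. Subtract (−5)·D = −10x + 25. Remainder: 1.

R(x) = 1, so D(x) is not a factor of P(x). no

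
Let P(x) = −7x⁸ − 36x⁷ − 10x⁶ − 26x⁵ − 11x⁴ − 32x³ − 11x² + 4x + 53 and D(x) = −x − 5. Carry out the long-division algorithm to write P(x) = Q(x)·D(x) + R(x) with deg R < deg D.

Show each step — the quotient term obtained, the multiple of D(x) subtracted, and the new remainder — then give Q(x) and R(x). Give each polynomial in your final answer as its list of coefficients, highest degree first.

Step 1: lead(−7x⁸ − 36x⁷ − 10x⁶ − 26x⁵ − 11x⁴ − 32x³ − 11x² + 4x + 53) ÷ lead(D) = −7x⁸ ÷ −x = 7x⁷. Subtract (7x⁷)·D = −7x⁸ − 35x⁷. Remainder: −x⁷ − 10x⁶ − 26x⁵ − 11x⁴ − 32x³ − 11x² + 4x + 53.
Step 2: lead(−x⁷ − 10x⁶ − 26x⁵ − 11x⁴ − 32x³ − 11x² + 4x + 53) ÷ lead(D) = −x⁷ ÷ −x = x⁶. Subtract (x⁶)·D = −x⁷ − 5x⁶. Remainder: −5x⁶ − 26x⁵ − 11x⁴ − 32x³ − 11x² + 4x + 53.
Step 3: lead(−5x⁶ − 26x⁵ − 11x⁴ − 32x³ − 11x² + 4x + 53) ÷ lead(D) = −5x⁶ ÷ −x = 5x⁵. Subtract (5x⁵)·D = −5x⁶ − 25x⁵. Remainder: −x⁵ − 11x⁴ − 32x³ − 11x² + 4x + 53.
Step 4: lead(−x⁵ − 11x⁴ − 32x³ − 11x² + 4x + 53) ÷ lead(D) = −x⁵ ÷ −x = x⁴. Subtract (x⁴)·D = −x⁵ − 5x⁴. Remainder: −6x⁴ − 32x³ − 11x² + 4x + 53.
Step 5: lead(−6x⁴ − 32x³ − 11x² + 4x + 53) ÷ lead(D) = −6x⁴ ÷ −x = 6x³. Subtract (6x³)·D = −6x⁴ − 30x³. Remainder: −2x³ − 11x² + 4x + 53.
Step 6: lead(−2x³ − 11x² + 4x + 53) ÷ lead(D) = −2x³ ÷ −x = 2x². Subtract (2x²)·D = −2x³ − 10x². Remainder: −x² + 4x + 53.
Step 7: lead(−x² + 4x + 53) ÷ lead(D) = −x² ÷ −x = x. Subtract (x)·D = −x² − 5x. Remainder: 9x + 53.
Step 8: lead(9x + 53) ÷ lead(D) = 9x ÷ −x = −9. Subtract (−9)·D = 9x + 45. Remainder: 8.

Q = [7, 1, 5, 1, 6, 2, 1, -9]; R = [8]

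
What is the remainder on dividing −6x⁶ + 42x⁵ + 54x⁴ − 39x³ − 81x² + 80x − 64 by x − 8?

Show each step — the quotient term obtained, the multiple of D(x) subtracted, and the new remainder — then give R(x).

R(x) = 0

Step 1: lead(−6x⁶ + 42x⁵ + 54x⁴ − 39x³ − 81x² + 80x − 64) ÷ lead(D) = −6x⁶ ÷ x = −6x⁵. Subtract (−6x⁵)·D = −6x⁶ + 48x⁵. Remainder: −6x⁵ + 54x⁴ − 39x³ − 81x² + 80x − 64.
Step 2: lead(−6x⁵ + 54x⁴ − 39x³ − 81x² + 80x − 64) ÷ lead(D) = −6x⁵ ÷ x = −6x⁴. Subtract (−6x⁴)·D = −6x⁵ + 48x⁴. Remainder: 6x⁴ − 39x³ − 81x² + 80x − 64.
Step 3: lead(6x⁴ − 39x³ − 81x² + 80x − 64) ÷ lead(D) = 6x⁴ ÷ x = 6x³. Subtract (6x³)·D = 6x⁴ − 48x³. Remainder: 9x³ − 81x² + 80x − 64.
Step 4: lead(9x³ − 81x² + 80x − 64) ÷ lead(D) = 9x³ ÷ x = 9x². Subtract (9x²)·D = 9x³ − 72x². Remainder: −9x² + 80x − 64.
Step 5: lead(−9x² + 80x − 64) ÷ lead(D) = −9x² ÷ x = −9x. Subtract (−9x)·D = −9x² + 72x. Remainder: 8x − 64.
Step 6: lead(8x − 64) ÷ lead(D) = 8x ÷ x = 8. Subtract (8)·D = 8x − 64. Remainder: 0.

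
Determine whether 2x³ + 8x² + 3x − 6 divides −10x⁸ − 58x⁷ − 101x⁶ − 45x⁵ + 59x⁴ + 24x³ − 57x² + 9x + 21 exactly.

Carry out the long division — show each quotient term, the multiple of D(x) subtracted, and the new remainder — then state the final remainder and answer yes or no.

Step 1: lead(−10x⁸ − 58x⁷ − 101x⁶ − 45x⁵ + 59x⁴ + 24x³ − 57x² + 9x + 21) ÷ lead(D) = −10x⁸ ÷ 2x³ = −5x⁵. Subtract (−5x⁵)·D = −10x⁸ − 40x⁷ − 15x⁶ + 30x⁵. Remainder: −18x⁷ − 86x⁶ − 75x⁵ + 59x⁴ + 24x³ − 57x² + 9x + 21.
Step 2: lead(−18x⁷ − 86x⁶ − 75x⁵ + 59x⁴ + 24x³ − 57x² + 9x + 21) ÷ lead(D) = −18x⁷ ÷ 2x³ = −9x⁴. Subtract (−9x⁴)·D = −18x⁷ − 72x⁶ − 27x⁵ + 54x⁴. Remainder: −14x⁶ − 48x⁵ + 5x⁴ + 24x³ − 57x² + 9x + 21.
Step 3: lead(−14x⁶ − 48x⁵ + 5x⁴ + 24x³ − 57x² + 9x + 21) ÷ lead(D) = −14x⁶ ÷ 2x³ = −7x³. Subtract (−7x³)·D = −14x⁶ − 56x⁵ − 21x⁴ + 42x³. Remainder: 8x⁵ + 26x⁴ − 18x³ − 57x² + 9x + 21.
Step 4: lead(8x⁵ + 26x⁴ − 18x³ − 57x² + 9x + 21) ÷ lead(D) = 8x⁵ ÷ 2x³ = 4x². Subtract (4x²)·D = 8x⁵ + 32x⁴ + 12x³ − 24x². Remainder: −6x⁴ − 30x³ − 33x² + 9x + 21.
Step 5: lead(−6x⁴ − 30x³ − 33x² + 9x + 21) ÷ lead(D) = −6x⁴ ÷ 2x³ = −3x. Subtract (−3x)·D = −6x⁴ − 24x³ − 9x² + 18x. Remainder: −6x³ − 24x² − 9x + 21.
Step 6: lead(−6x³ − 24x² − 9x + 21) ÷ lead(D) = −6x³ ÷ 2x³ = −3. Subtract (−3)·D = −6x³ − 24x² − 9x + 18. Remainder: 3.

R(x) = 3, so D(x) is not a factor of P(x). no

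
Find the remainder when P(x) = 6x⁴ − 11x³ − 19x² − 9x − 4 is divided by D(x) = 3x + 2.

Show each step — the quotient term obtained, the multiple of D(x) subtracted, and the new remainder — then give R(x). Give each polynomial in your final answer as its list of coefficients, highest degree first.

Step 1: lead(6x⁴ − 11x³ − 19x² − 9x − 4) ÷ lead(D) = 6x⁴ ÷ 3x = 2x³. Subtract (2x³)·D = 6x⁴ + 4x³. Remainder: −15x³ − 19x² − 9x − 4.
Step 2: lead(−15x³ − 19x² − 9x − 4) ÷ lead(D) = −15x³ ÷ 3x = −5x². Subtract (−5x²)·D = −15x³ − 10x². Remainder: −9x² − 9x − 4.
Step 3: lead(−9x² − 9x − 4) ÷ lead(D) = −9x² ÷ 3x = −3x. Subtract (−3x)·D = −9x² − 6x. Remainder: −3x − 4.
Step 4: lead(−3x − 4) ÷ lead(D) = −3x ÷ 3x = −1. Subtract (−1)·D = −3x − 2. Remainder: −2.

R = [-2]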